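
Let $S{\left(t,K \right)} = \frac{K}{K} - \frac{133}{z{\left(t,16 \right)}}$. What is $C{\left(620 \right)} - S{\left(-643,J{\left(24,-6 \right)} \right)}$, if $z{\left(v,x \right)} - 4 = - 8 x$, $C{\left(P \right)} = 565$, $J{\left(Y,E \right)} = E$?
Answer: $\frac{69803}{124} \approx 562.93$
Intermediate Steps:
$z{\left(v,x \right)} = 4 - 8 x$
$S{\left(t,K \right)} = \frac{257}{124}$ ($S{\left(t,K \right)} = \frac{K}{K} - \frac{133}{4 - 128} = 1 - \frac{133}{4 - 128} = 1 - \frac{133}{-124} = 1 - - \frac{133}{124} = 1 + \frac{133}{124} = \frac{257}{124}$)
$C{\left(620 \right)} - S{\left(-643,J{\left(24,-6 \right)} \right)} = 565 - \frac{257}{124} = \frac{69803}{124}$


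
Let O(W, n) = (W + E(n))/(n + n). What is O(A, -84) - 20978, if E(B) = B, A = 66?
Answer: -587381/28 ≈ -20978.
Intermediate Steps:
O(W, n) = (W + n)/(2*n) (O(W, n) = (W + n)/(n + n) = (W + n)/((2*n)) = (W + n)*(1/(2*n)) = (W + n)/(2*n))
O(A, -84) - 20978 = (1/2)*(66 - 84)/(-84) - 20978 = (1/2)*(-1/84)*(-18) - 20978 = 3/28 - 20978 = -587381/28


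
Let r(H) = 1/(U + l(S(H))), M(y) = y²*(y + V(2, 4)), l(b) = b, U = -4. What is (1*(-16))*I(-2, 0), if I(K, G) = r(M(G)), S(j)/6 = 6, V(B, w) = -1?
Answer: -½ ≈ -0.50000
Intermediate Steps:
S(j) = 36 (S(j) = 6*6 = 36)
M(y) = y²*(-1 + y) (M(y) = y²*(y - 1) = y²*(-1 + y))
r(H) = 1/32 (r(H) = 1/(-4 + 36) = 1/32)
I(K, G) = 1/32
(1*(-16))*I(-2, 0) = (1*(-16))*(1/32) = -16*1/32 = -½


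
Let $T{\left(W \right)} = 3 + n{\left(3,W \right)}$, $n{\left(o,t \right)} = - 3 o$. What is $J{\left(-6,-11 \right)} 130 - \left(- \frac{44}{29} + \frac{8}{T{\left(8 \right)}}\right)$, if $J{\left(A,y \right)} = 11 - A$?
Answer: $\frac{192518}{87} \approx 2212.9$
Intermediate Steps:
$T{\left(W \right)} = -6$ ($T{\left(W \right)} = 3 - 9 = -6$)
$J{\left(-6,-11 \right)} 130 - \left(- \frac{44}{29} + \frac{8}{T{\left(8 \right)}}\right) = \left(11 - -6\right) 130 - \left(- \frac{44}{29} - \frac{4}{3}\right) = \left(11 + 6\right) 130 - - \frac{248}{87} = 17 \cdot 130 + \left(\frac{4}{3} + \frac{44}{29}\right) = 2210 + \frac{248}{87} = \frac{192518}{87}$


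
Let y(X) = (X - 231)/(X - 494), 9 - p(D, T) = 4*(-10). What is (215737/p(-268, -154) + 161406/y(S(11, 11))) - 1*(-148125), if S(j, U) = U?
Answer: 2732122721/5390 ≈ 5.0689e+5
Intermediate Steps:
p(D, T) = 49 (p(D, T) = 9 - 4*(-10) = 9 - 1*(-40) = 9 + 40 = 49)
y(X) = (-231 + X)/(-494 + X)
(215737/p(-268, -154) + 161406/y(S(11, 11))) - 1*(-148125) = (215737/49 + 161406/(((-231 + 11)/(-494 + 11)))) - 1*(-148125) = (215737*(1/49) + 161406/((-220/(-483)))) + 148125 = (215737/49 + 161406/((-1/483*(-220)))) + 148125 = (215737/49 + 161406/(220/483)) + 148125 = (215737/49 + 161406*(483/220)) + 148125 = (215737/49 + 38979549/110) + 148125 = 1933728971/5390 + 148125 = 2732122721/5390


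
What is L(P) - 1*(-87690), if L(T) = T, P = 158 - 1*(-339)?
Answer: 88187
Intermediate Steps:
P = 497 (P = 158 + 339 = 497)
L(P) - 1*(-87690) = 497 - 1*(-87690) = 497 + 87690 = 88187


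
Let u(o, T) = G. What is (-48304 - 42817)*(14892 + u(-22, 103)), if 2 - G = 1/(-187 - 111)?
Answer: -404432630973/298 ≈ -1.3572e+9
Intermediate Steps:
G = 597/298 (G = 2 - 1/(-187 - 111) = 2 - 1/(-298) = 2 - 1*(-1/298) = 2 + 1/298 = 597/298 ≈ 2.0034)
u(o, T) = 597/298
(-48304 - 42817)*(14892 + u(-22, 103)) = (-48304 - 42817)*(14892 + 597/298) = -91121*4438413/298 = -404432630973/298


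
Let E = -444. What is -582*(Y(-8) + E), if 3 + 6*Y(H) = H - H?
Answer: 258699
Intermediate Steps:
Y(H) = -½ (Y(H) = -½ + (H - H)/6 = -½ + (⅙)*0 = -½ + 0 = -½)
-582*(Y(-8) + E) = -582*(-½ - 444) = -582*(-889/2) = 258699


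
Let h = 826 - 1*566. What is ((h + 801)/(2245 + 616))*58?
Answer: 61538/2861 ≈ 21.509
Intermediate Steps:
h = 260 (h = 826 - 566 = 260)
((h + 801)/(2245 + 616))*58 = ((260 + 801)/(2245 + 616))*58 = (1061/2861)*58 = 61538/2861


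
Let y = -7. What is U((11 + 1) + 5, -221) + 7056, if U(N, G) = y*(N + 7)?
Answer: 6888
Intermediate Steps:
U(N, G) = -49 - 7*N (U(N, G) = -7*(N + 7) = -7*(7 + N) = -49 - 7*N)
U((11 + 1) + 5, -221) + 7056 = (-49 - 7*((11 + 1) + 5)) + 7056 = (-49 - 7*(12 + 5)) + 7056 = (-49 - 7*17) + 7056 = (-49 - 119) + 7056 = -168 + 7056 = 6888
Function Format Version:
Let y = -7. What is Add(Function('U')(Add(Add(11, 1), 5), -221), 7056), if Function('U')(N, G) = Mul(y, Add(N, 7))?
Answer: 6888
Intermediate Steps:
Function('U')(N, G) = Add(-49, Mul(-7, N)) (Function('U')(N, G) = Mul(-7, Add(N, 7)) = Mul(-7, Add(7, N)) = Add(-49, Mul(-7, N)))
Add(Function('U')(Add(Add(11, 1), 5), -221), 7056) = Add(Add(-49, Mul(-7, Add(Add(11, 1), 5))), 7056) = Add(Add(-49, Mul(-7, Add(12, 5))), 7056) = Add(Add(-49, Mul(-7, 17)), 7056) = Add(Add(-49, -119), 7056) = Add(-168, 7056) = 6888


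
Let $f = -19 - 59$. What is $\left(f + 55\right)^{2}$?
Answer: $529$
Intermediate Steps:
$f = -78$ ($f = -19 - 59 = -78$)
$\left(f + 55\right)^{2} = \left(-78 + 55\right)^{2} = \left(-23\right)^{2} = 529$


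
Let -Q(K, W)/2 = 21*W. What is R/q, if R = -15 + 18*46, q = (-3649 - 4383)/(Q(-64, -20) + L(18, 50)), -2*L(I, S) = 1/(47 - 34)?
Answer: -17755107/208832 ≈ -85.021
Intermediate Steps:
Q(K, W) = -42*W
L(I, S) = -1/26 (L(I, S) = -1/(2*(47 - 34)) = -½/13 = -½*1/13 = -1/26)
q = -208832/21839 (q = (-3649 - 4383)/(-42*(-20) - 1/26) = -8032/(840 - 1/26) = -8032/21839/26 = -8032*26/21839 = -208832/21839 ≈ -9.5623)
R = 813 (R = -15 + 828 = 813)
R/q = 813/(-208832/21839) = 813*(-21839/208832) = -17755107/208832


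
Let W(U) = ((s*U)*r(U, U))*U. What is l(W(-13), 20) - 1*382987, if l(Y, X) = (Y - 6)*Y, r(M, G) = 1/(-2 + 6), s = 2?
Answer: -1505415/4 ≈ -3.7635e+5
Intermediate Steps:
r(M, G) = ¼ (r(M, G) = 1/4 = ¼)
W(U) = U²/2 (W(U) = ((2*U)*(¼))*U = (U/2)*U = U²/2)
l(Y, X) = Y*(-6 + Y) (l(Y, X) = (-6 + Y)*Y = Y*(-6 + Y))
l(W(-13), 20) - 1*382987 = ((½)*(-13)²)*(-6 + (½)*(-13)²) - 1*382987 = ((½)*169)*(-6 + (½)*169) - 382987 = 169*(-6 + 169/2)/2 - 382987 = (169/2)*(157/2) - 382987 = 26533/4 - 382987 = -1505415/4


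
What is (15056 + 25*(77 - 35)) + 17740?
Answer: 33846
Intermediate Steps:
(15056 + 25*(77 - 35)) + 17740 = (15056 + 25*42) + 17740 = (15056 + 1050) + 17740 = 16106 + 17740 = 33846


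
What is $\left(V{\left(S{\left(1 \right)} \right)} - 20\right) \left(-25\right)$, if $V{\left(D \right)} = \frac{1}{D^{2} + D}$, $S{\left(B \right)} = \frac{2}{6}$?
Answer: $\frac{1775}{4} \approx 443.75$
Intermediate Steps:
$S{\left(B \right)} = \frac{1}{3}$ ($S{\left(B \right)} = 2 \cdot \frac{1}{6} = \frac{1}{3}$)
$V{\left(D \right)} = \frac{1}{D + D^{2}}$
$\left(V{\left(S{\left(1 \right)} \right)} - 20\right) \left(-25\right) = \left(\frac{\frac{1}{\frac{1}{3}}}{1 + \frac{1}{3}} - 20\right) \left(-25\right) = \left(\frac{3}{\frac{4}{3}} - 20\right) \left(-25\right) = \left(3 \cdot \frac{3}{4} - 20\right) \left(-25\right) = \left(\frac{9}{4} - 20\right) \left(-25\right) = \left(- \frac{71}{4}\right) \left(-25\right) = \frac{1775}{4}$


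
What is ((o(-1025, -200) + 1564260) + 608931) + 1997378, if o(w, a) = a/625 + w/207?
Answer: 21582667294/5175 ≈ 4.1706e+6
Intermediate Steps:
o(w, a) = w/207 + a/625 (o(w, a) = a*(1/625) + w*(1/207) = a/625 + w/207 = w/207 + a/625)
((o(-1025, -200) + 1564260) + 608931) + 1997378 = ((((1/207)*(-1025) + (1/625)*(-200)) + 1564260) + 608931) + 1997378 = (((-1025/207 - 8/25) + 1564260) + 608931) + 1997378 = ((-27281/5175 + 1564260) + 608931) + 1997378 = (8095018219/5175 + 608931) + 1997378 = 11246236144/5175 + 1997378 = 21582667294/5175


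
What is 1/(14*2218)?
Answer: 1/31052 ≈ 3.2204e-5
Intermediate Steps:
1/(14*2218) = 1/31052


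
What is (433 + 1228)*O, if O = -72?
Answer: -119592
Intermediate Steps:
(433 + 1228)*O = (433 + 1228)*(-72) = 1661*(-72) = -119592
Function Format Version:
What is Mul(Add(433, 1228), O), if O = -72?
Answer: -119592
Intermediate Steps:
Mul(Add(433, 1228), O) = Mul(Add(433, 1228), -72) = Mul(1661, -72) = -119592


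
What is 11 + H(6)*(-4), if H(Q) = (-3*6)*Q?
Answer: 443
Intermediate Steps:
H(Q) = -18*Q
11 + H(6)*(-4) = 11 - 18*6*(-4) = 11 - 108*(-4) = 11 + 432 = 443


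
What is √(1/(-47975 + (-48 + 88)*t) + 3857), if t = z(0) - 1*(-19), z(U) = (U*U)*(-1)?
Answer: √8598241212610/47215 ≈ 62.105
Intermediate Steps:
z(U) = -U² (z(U) = U²*(-1) = -U²)
t = 19 (t = -1*0² - 1*(-19) = -1*0 + 19 = 0 + 19 = 19)
√(1/(-47975 + (-48 + 88)*t) + 3857) = √(1/(-47975 + (-48 + 88)*19) + 3857) = √(1/(-47975 + 40*19) + 3857) = √(1/(-47975 + 760) + 3857) = √(1/(-47215) + 3857) = √(-1/47215 + 3857) = √(182108254/47215) = √8598241212610/47215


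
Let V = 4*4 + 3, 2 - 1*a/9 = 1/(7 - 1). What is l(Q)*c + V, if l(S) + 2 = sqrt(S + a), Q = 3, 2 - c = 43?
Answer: 101 - 41*sqrt(78)/2 ≈ -80.051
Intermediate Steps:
c = -41 (c = 2 - 1*43 = 2 - 43 = -41)
a = 33/2 (a = 18 - 9/(7 - 1) = 18 - 9/6 = 18 - 9*1/6 = 18 - 3/2 = 33/2 ≈ 16.500)
V = 19 (V = 16 + 3 = 19)
l(S) = -2 + sqrt(33/2 + S) (l(S) = -2 + sqrt(S + 33/2) = -2 + sqrt(33/2 + S))
l(Q)*c + V = (-2 + sqrt(66 + 4*3)/2)*(-41) + 19 = (-2 + sqrt(66 + 12)/2)*(-41) + 19 = (-2 + sqrt(78)/2)*(-41) + 19 = (82 - 41*sqrt(78)/2) + 19 = 101 - 41*sqrt(78)/2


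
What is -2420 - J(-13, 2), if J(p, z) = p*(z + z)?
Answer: -2368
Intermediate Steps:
J(p, z) = 2*p*z (J(p, z) = p*(2*z) = 2*p*z)
-2420 - J(-13, 2) = -2420 - 2*(-13)*2 = -2420 - 1*(-52) = -2420 + 52 = -2368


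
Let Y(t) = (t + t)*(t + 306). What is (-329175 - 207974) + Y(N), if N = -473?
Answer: -379167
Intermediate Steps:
Y(t) = 2*t*(306 + t) (Y(t) = (2*t)*(306 + t) = 2*t*(306 + t))
(-329175 - 207974) + Y(N) = (-329175 - 207974) + 2*(-473)*(306 - 473) = -537149 + 2*(-473)*(-167) = -537149 + 157982 = -379167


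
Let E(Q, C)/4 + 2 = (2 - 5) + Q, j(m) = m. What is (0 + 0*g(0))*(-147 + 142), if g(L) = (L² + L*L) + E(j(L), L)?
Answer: 0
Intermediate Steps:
E(Q, C) = -20 + 4*Q (E(Q, C) = -8 + 4*((2 - 5) + Q) = -8 + 4*(-3 + Q) = -8 + (-12 + 4*Q) = -20 + 4*Q)
g(L) = -20 + 2*L² + 4*L (g(L) = (L² + L*L) + (-20 + 4*L) = (L² + L²) + (-20 + 4*L) = 2*L² + (-20 + 4*L) = -20 + 2*L² + 4*L)
(0 + 0*g(0))*(-147 + 142) = (0 + 0*(-20 + 2*0² + 4*0))*(-147 + 142) = (0 + 0*(-20 + 2*0 + 0))*(-5) = (0 + 0*(-20 + 0 + 0))*(-5) = (0 + 0*(-20))*(-5) = (0 + 0)*(-5) = 0*(-5) = 0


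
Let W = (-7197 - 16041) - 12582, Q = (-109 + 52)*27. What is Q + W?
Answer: -37359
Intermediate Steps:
Q = -1539 (Q = -57*27 = -1539)
W = -35820 (W = -23238 - 12582 = -35820)
Q + W = -1539 - 35820 = -37359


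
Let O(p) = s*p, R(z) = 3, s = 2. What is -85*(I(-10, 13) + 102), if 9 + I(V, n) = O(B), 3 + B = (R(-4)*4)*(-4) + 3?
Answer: 255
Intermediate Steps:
B = -48 (B = -3 + ((3*4)*(-4) + 3) = -3 + (12*(-4) + 3) = -3 + (-48 + 3) = -3 - 45 = -48)
O(p) = 2*p
I(V, n) = -105 (I(V, n) = -9 + 2*(-48) = -9 - 96 = -105)
-85*(I(-10, 13) + 102) = -85*(-105 + 102) = -85*(-3) = 255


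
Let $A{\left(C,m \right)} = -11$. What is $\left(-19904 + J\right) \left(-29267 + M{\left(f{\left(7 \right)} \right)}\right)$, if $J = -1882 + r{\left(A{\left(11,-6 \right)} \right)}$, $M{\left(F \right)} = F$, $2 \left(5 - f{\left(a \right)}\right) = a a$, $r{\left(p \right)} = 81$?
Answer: $\frac{1271326965}{2} \approx 6.3566 \cdot 10^{8}$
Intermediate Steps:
$f{\left(a \right)} = 5 - \frac{a^{2}}{2}$ ($f{\left(a \right)} = 5 - \frac{a a}{2} = 5 - \frac{a^{2}}{2}$)
$J = -1801$ ($J = -1882 + 81 = -1801$)
$\left(-19904 + J\right) \left(-29267 + M{\left(f{\left(7 \right)} \right)}\right) = \left(-19904 - 1801\right) \left(-29267 + \left(5 - \frac{7^{2}}{2}\right)\right) = - 21705 \left(-29267 + \left(5 - \frac{49}{2}\right)\right) = - 21705 \left(-29267 - \frac{39}{2}\right) = \left(-21705\right) \left(- \frac{58573}{2}\right) = \frac{1271326965}{2}$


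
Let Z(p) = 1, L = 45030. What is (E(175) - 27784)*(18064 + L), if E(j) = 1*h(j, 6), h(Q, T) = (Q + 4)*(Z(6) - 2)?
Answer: -1764297522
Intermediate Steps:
h(Q, T) = -4 - Q (h(Q, T) = (Q + 4)*(1 - 2) = (4 + Q)*(-1) = -4 - Q)
E(j) = -4 - j (E(j) = 1*(-4 - j) = -4 - j)
(E(175) - 27784)*(18064 + L) = ((-4 - 1*175) - 27784)*(18064 + 45030) = ((-4 - 175) - 27784)*63094 = (-179 - 27784)*63094 = -27963*63094 = -1764297522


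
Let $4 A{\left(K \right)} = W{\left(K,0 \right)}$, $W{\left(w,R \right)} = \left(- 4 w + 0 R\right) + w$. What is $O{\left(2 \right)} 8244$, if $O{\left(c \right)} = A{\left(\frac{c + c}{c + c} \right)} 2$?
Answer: $-12366$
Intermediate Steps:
$W{\left(w,R \right)} = - 3 w$ ($W{\left(w,R \right)} = \left(- 4 w + 0\right) + w = - 4 w + w = - 3 w$)
$A{\left(K \right)} = - \frac{3 K}{4}$ ($A{\left(K \right)} = \frac{\left(-3\right) K}{4} = - \frac{3 K}{4}$)
$O{\left(c \right)} = - \frac{3}{2}$ ($O{\left(c \right)} = - \frac{3 \frac{c + c}{c + c}}{4} \cdot 2 = - \frac{3 \frac{2 c}{2 c}}{4} \cdot 2 = - \frac{3 \cdot 2 c \frac{1}{2 c}}{4} \cdot 2 = \left(- \frac{3}{4}\right) 1 \cdot 2 = \left(- \frac{3}{4}\right) 2 = - \frac{3}{2}$)
$O{\left(2 \right)} 8244 = \left(- \frac{3}{2}\right) 8244 = -12366$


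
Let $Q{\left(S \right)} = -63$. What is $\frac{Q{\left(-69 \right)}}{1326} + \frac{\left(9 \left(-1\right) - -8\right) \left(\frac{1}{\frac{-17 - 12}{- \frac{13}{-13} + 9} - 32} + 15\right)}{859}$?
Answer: $- \frac{8605061}{132507622} \approx -0.06494$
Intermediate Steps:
$\frac{Q{\left(-69 \right)}}{1326} + \frac{\left(9 \left(-1\right) - -8\right) \left(\frac{1}{\frac{-17 - 12}{- \frac{13}{-13} + 9} - 32} + 15\right)}{859} = - \frac{63}{1326} + \frac{\left(9 \left(-1\right) - -8\right) \left(\frac{1}{\frac{-17 - 12}{- \frac{13}{-13} + 9} - 32} + 15\right)}{859} = \left(-63\right) \frac{1}{1326} + \left(-9 + 8\right) \left(\frac{1}{- \frac{29}{\left(-13\right) \left(- \frac{1}{13}\right) + 9} - 32} + 15\right) \frac{1}{859} = - \frac{21}{442} + - (\frac{1}{- \frac{29}{1 + 9} - 32} + 15) \frac{1}{859} = - \frac{21}{442} + - (\frac{1}{- \frac{29}{10} - 32} + 15) \frac{1}{859} = - \frac{21}{442} + - (\frac{1}{- \frac{349}{10}} + 15) \frac{1}{859} = - \frac{21}{442} + - (- \frac{10}{349} + 15) \frac{1}{859} = - \frac{21}{442} + \left(-1\right) \frac{5225}{349} \cdot \frac{1}{859} = - \frac{21}{442} - \frac{5225}{299791} = - \frac{8605061}{132507622}$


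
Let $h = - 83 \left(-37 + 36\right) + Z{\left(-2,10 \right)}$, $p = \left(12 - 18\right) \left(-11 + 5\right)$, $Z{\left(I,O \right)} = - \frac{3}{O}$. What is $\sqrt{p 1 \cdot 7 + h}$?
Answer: $\frac{\sqrt{33470}}{10} \approx 18.295$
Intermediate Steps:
$p = 36$ ($p = \left(-6\right) \left(-6\right) = 36$)
$h = \frac{827}{10}$ ($h = - 83 \left(-37 + 36\right) - \frac{3}{10} = \left(-83\right) \left(-1\right) - \frac{3}{10} = 83 - \frac{3}{10} = \frac{827}{10} \approx 82.7$)
$\sqrt{p 1 \cdot 7 + h} = \sqrt{36 \cdot 1 \cdot 7 + \frac{827}{10}} = \sqrt{36 \cdot 7 + \frac{827}{10}} = \sqrt{252 + \frac{827}{10}} = \sqrt{\frac{3347}{10}} = \frac{\sqrt{33470}}{10}$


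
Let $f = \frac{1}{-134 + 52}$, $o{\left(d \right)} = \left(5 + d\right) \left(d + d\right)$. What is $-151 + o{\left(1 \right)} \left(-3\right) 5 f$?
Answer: $- \frac{6101}{41} \approx -148.8$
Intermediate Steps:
$o{\left(d \right)} = 2 d \left(5 + d\right)$ ($o{\left(d \right)} = \left(5 + d\right) 2 d = 2 d \left(5 + d\right)$)
$f = - \frac{1}{82}$ ($f = \frac{1}{-82} = - \frac{1}{82} \approx -0.012195$)
$-151 + o{\left(1 \right)} \left(-3\right) 5 f = -151 + 2 \cdot 1 \left(5 + 1\right) \left(-3\right) 5 \left(- \frac{1}{82}\right) = -151 + 2 \cdot 1 \cdot 6 \left(-3\right) 5 \left(- \frac{1}{82}\right) = -151 + 12 \left(-3\right) 5 \left(- \frac{1}{82}\right) = -151 + \left(-36\right) 5 \left(- \frac{1}{82}\right) = -151 - - \frac{90}{41} = -151 + \frac{90}{41} = - \frac{6101}{41}$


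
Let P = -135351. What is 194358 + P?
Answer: 59007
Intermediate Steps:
194358 + P = 194358 - 135351 = 59007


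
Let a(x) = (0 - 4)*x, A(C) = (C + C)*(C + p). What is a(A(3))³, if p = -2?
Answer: -13824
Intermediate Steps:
A(C) = 2*C*(-2 + C) (A(C) = (C + C)*(C - 2) = (2*C)*(-2 + C) = 2*C*(-2 + C))
a(x) = -4*x
a(A(3))³ = (-8*3*(-2 + 3))³ = (-8*3)³ = (-4*6)³ = (-24)³ = -13824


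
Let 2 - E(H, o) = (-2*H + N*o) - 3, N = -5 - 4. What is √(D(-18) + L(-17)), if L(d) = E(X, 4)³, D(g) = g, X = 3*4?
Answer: √274607 ≈ 524.03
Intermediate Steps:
N = -9
X = 12
E(H, o) = 5 + 2*H + 9*o (E(H, o) = 2 - ((-2*H - 9*o) - 3) = 2 - ((-9*o - 2*H) - 3) = 2 - (-3 - 9*o - 2*H) = 2 + (3 + 2*H + 9*o) = 5 + 2*H + 9*o)
L(d) = 274625 (L(d) = (5 + 2*12 + 9*4)³ = (5 + 24 + 36)³ = 65³ = 274625)
√(D(-18) + L(-17)) = √(-18 + 274625) = √274607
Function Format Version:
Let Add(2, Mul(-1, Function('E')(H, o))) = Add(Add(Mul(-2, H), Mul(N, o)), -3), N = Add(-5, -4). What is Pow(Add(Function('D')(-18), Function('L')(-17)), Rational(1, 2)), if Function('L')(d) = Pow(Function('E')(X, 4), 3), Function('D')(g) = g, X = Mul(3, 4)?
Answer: Pow(274607, Rational(1, 2)) ≈ 524.03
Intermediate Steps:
N = -9
X = 12
Function('E')(H, o) = Add(5, Mul(2, H), Mul(9, o)) (Function('E')(H, o) = Add(2, Mul(-1, Add(Add(Mul(-2, H), Mul(-9, o)), -3))) = Add(2, Mul(-1, Add(Add(Mul(-9, o), Mul(-2, H)), -3))) = Add(2, Mul(-1, Add(-3, Mul(-9, o), Mul(-2, H)))) = Add(2, Add(3, Mul(2, H), Mul(9, o))) = Add(5, Mul(2, H), Mul(9, o)))
Function('L')(d) = 274625 (Function('L')(d) = Pow(Add(5, Mul(2, 12), Mul(9, 4)), 3) = Pow(Add(5, 24, 36), 3) = Pow(65, 3) = 274625)
Pow(Add(Function('D')(-18), Function('L')(-17)), Rational(1, 2)) = Pow(Add(-18, 274625), Rational(1, 2)) = Pow(274607, Rational(1, 2))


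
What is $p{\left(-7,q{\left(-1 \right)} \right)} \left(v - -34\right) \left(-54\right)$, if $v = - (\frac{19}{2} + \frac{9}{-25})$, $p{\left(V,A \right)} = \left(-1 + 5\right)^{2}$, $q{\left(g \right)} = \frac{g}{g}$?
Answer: $- \frac{536976}{25} \approx -21479.0$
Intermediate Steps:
$q{\left(g \right)} = 1$
$p{\left(V,A \right)} = 16$ ($p{\left(V,A \right)} = 4^{2} = 16$)
$v = - \frac{457}{50}$ ($v = - (19 \cdot \frac{1}{2} + 9 \left(- \frac{1}{25}\right)) = - (\frac{19}{2} - \frac{9}{25}) = \left(-1\right) \frac{457}{50} = - \frac{457}{50} \approx -9.14$)
$p{\left(-7,q{\left(-1 \right)} \right)} \left(v - -34\right) \left(-54\right) = 16 \left(- \frac{457}{50} - -34\right) \left(-54\right) = 16 \left(- \frac{457}{50} + 34\right) \left(-54\right) = 16 \cdot \frac{1243}{50} \left(-54\right) = \frac{9944}{25} \left(-54\right) = - \frac{536976}{25}$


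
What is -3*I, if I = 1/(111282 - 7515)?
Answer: -1/34589 ≈ -2.8911e-5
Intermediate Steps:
I = 1/103767 ≈ 9.6370e-6
-3*I = -3*1/103767 = -1/34589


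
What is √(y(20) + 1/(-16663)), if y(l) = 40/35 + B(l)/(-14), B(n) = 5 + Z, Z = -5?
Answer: √15547895377/116641 ≈ 1.0690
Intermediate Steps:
B(n) = 0 (B(n) = 5 - 5 = 0)
y(l) = 8/7 (y(l) = 40/35 + 0/(-14) = 40*(1/35) + 0*(-1/14) = 8/7 + 0 = 8/7)
√(y(20) + 1/(-16663)) = √(8/7 + 1/(-16663)) = √(8/7 - 1/16663) = √(133297/116641) = √15547895377/116641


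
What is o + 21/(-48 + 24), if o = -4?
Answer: -39/8 ≈ -4.8750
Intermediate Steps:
o + 21/(-48 + 24) = -4 + 21/(-48 + 24) = -4 + 21/(-24) = -4 - 1/24*21 = -4 - 7/8 = -39/8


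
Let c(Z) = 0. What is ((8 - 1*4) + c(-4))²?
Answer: 16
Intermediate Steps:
((8 - 1*4) + c(-4))² = ((8 - 1*4) + 0)² = ((8 - 4) + 0)² = (4 + 0)² = 4² = 16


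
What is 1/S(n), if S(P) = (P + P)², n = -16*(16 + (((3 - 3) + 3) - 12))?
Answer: 1/50176 ≈ 1.9930e-5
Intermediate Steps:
n = -112 (n = -16*(16 + ((0 + 3) - 12)) = -16*(16 + (3 - 12)) = -16*(16 - 9) = -16*7 = -112)
S(P) = 4*P² (S(P) = (2*P)² = 4*P²)
1/S(n) = 1/(4*(-112)²) = 1/(4*12544) = 1/50176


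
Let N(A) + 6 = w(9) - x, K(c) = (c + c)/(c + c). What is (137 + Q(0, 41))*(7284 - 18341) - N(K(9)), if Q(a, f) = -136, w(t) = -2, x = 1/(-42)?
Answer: -464059/42 ≈ -11049.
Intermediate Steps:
K(c) = 1 (K(c) = (2*c)/((2*c)) = (2*c)*(1/(2*c)) = 1)
x = -1/42 ≈ -0.023810
N(A) = -335/42 (N(A) = -6 + (-2 - 1*(-1/42)) = -6 + (-2 + 1/42) = -6 - 83/42 = -335/42)
(137 + Q(0, 41))*(7284 - 18341) - N(K(9)) = (137 - 136)*(7284 - 18341) - 1*(-335/42) = 1*(-11057) + 335/42 = -11057 + 335/42 = -464059/42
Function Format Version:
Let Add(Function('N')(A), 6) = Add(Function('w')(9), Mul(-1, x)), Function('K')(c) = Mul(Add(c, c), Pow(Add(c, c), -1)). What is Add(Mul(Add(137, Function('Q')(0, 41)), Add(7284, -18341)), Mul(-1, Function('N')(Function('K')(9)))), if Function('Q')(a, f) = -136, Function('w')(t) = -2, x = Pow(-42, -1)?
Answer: Rational(-464059, 42) ≈ -11049.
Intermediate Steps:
Function('K')(c) = 1 (Function('K')(c) = Mul(Mul(2, c), Pow(Mul(2, c), -1)) = Mul(Mul(2, c), Mul(Rational(1, 2), Pow(c, -1))) = 1)
x = Rational(-1, 42) ≈ -0.023810
Function('N')(A) = Rational(-335, 42) (Function('N')(A) = Add(-6, Add(-2, Mul(-1, Rational(-1, 42)))) = Add(-6, Add(-2, Rational(1, 42))) = Add(-6, Rational(-83, 42)) = Rational(-335, 42))
Add(Mul(Add(137, Function('Q')(0, 41)), Add(7284, -18341)), Mul(-1, Function('N')(Function('K')(9)))) = Add(Mul(Add(137, -136), Add(7284, -18341)), Mul(-1, Rational(-335, 42))) = Add(Mul(1, -11057), Rational(335, 42)) = Add(-11057, Rational(335, 42)) = Rational(-464059, 42)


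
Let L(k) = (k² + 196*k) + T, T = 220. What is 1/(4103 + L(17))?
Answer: 1/7944 ≈ 0.00012588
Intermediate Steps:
L(k) = 220 + k² + 196*k (L(k) = (k² + 196*k) + 220 = 220 + k² + 196*k)
1/(4103 + L(17)) = 1/(4103 + (220 + 17² + 196*17)) = 1/(4103 + (220 + 289 + 3332)) = 1/(4103 + 3841) = 1/7944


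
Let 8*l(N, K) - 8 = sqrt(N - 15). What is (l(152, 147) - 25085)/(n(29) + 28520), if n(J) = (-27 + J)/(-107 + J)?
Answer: -978276/1112279 + 39*sqrt(137)/8898232 ≈ -0.87947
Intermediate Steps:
l(N, K) = 1 + sqrt(-15 + N)/8 (l(N, K) = 1 + sqrt(N - 15)/8 = 1 + sqrt(-15 + N)/8)
n(J) = (-27 + J)/(-107 + J)
(l(152, 147) - 25085)/(n(29) + 28520) = ((1 + sqrt(-15 + 152)/8) - 25085)/((-27 + 29)/(-107 + 29) + 28520) = ((1 + sqrt(137)/8) - 25085)/(2/(-78) + 28520) = (-25084 + sqrt(137)/8)/(-1/78*2 + 28520) = (-25084 + sqrt(137)/8)/(-1/39 + 28520) = (-25084 + sqrt(137)/8)/(1112279/39) = (-25084 + sqrt(137)/8)*(39/1112279) = -978276/1112279 + 39*sqrt(137)/8898232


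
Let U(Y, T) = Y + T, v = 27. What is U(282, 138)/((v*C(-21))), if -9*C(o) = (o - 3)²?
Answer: -35/144 ≈ -0.24306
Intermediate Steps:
U(Y, T) = T + Y
C(o) = -(-3 + o)²/9 (C(o) = -(o - 3)²/9 = -(-3 + o)²/9)
U(282, 138)/((v*C(-21))) = (138 + 282)/((27*(-(-3 - 21)²/9))) = 420/((27*(-⅑*(-24)²))) = 420/((27*(-⅑*576))) = 420/((27*(-64))) = 420/(-1728) = 420*(-1/1728) = -35/144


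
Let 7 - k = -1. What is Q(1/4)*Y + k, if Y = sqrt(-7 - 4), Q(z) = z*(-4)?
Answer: 8 - I*sqrt(11) ≈ 8.0 - 3.3166*I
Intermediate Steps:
k = 8 (k = 7 - 1*(-1) = 7 + 1 = 8)
Q(z) = -4*z
Y = I*sqrt(11) (Y = sqrt(-11) = I*sqrt(11) ≈ 3.3166*I)
Q(1/4)*Y + k = (-4/4)*(I*sqrt(11)) + 8 = (-4*1/4)*(I*sqrt(11)) + 8 = -I*sqrt(11) + 8 = 8 - I*sqrt(11)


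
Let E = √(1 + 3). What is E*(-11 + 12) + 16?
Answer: 18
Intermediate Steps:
E = 2 (E = √4 = 2)
E*(-11 + 12) + 16 = 2*(-11 + 12) + 16 = 2*1 + 16 = 2 + 16 = 18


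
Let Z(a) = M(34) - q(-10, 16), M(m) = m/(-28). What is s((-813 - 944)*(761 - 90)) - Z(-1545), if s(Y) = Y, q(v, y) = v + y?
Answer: -16505157/14 ≈ -1.1789e+6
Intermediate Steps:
M(m) = -m/28 (M(m) = m*(-1/28) = -m/28)
Z(a) = -101/14 (Z(a) = -1/28*34 - (-10 + 16) = -17/14 - 1*6 = -17/14 - 6 = -101/14)
s((-813 - 944)*(761 - 90)) - Z(-1545) = (-813 - 944)*(761 - 90) - 1*(-101/14) = -1757*671 + 101/14 = -1178947 + 101/14 = -16505157/14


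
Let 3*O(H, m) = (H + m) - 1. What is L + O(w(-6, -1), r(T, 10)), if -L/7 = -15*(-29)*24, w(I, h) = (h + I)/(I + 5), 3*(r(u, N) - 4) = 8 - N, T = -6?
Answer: -657692/9 ≈ -73077.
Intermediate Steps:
r(u, N) = 20/3 - N/3 (r(u, N) = 4 + (8 - N)/3 = 4 + (8/3 - N/3) = 20/3 - N/3)
w(I, h) = (I + h)/(5 + I)
O(H, m) = -1/3 + H/3 + m/3 (O(H, m) = ((H + m) - 1)/3 = (-1 + H + m)/3 = -1/3 + H/3 + m/3)
L = -73080 (L = -7*(-15*(-29))*24 = -3045*24 = -7*10440 = -73080)
L + O(w(-6, -1), r(T, 10)) = -73080 + (-1/3 + ((-6 - 1)/(5 - 6))/3 + (20/3 - 1/3*10)/3) = -73080 + (-1/3 + (-7/(-1))/3 + (20/3 - 10/3)/3) = -73080 + (-1/3 + (-1*(-7))/3 + (1/3)*(10/3)) = -73080 + (-1/3 + (1/3)*7 + 10/9) = -73080 + (-1/3 + 7/3 + 10/9) = -73080 + 28/9 = -657692/9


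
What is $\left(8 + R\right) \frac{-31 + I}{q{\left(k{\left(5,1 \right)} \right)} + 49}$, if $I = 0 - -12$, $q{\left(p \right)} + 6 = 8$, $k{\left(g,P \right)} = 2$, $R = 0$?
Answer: $- \frac{152}{51} \approx -2.9804$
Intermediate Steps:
$q{\left(p \right)} = 2$ ($q{\left(p \right)} = -6 + 8 = 2$)
$I = 12$ ($I = 0 + 12 = 12$)
$\left(8 + R\right) \frac{-31 + I}{q{\left(k{\left(5,1 \right)} \right)} + 49} = \left(8 + 0\right) \frac{-31 + 12}{2 + 49} = 8 \left(- \frac{19}{51}\right) = - \frac{152}{51}$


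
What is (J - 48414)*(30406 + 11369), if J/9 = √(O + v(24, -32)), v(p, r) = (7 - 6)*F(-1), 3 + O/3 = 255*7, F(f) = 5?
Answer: -2022494850 + 375975*√5351 ≈ -1.9950e+9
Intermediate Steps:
O = 5346 (O = -9 + 3*(255*7) = -9 + 3*1785 = -9 + 5355 = 5346)
v(p, r) = 5 (v(p, r) = (7 - 6)*5 = 1*5 = 5)
J = 9*√5351 (J = 9*√(5346 + 5) = 9*√5351 ≈ 658.35)
(J - 48414)*(30406 + 11369) = (9*√5351 - 48414)*(30406 + 11369) = (-48414 + 9*√5351)*41775 = -2022494850 + 375975*√5351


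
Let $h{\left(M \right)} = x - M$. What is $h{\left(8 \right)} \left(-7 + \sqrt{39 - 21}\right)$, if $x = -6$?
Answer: $98 - 42 \sqrt{2} \approx 38.603$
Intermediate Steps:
$h{\left(M \right)} = -6 - M$
$h{\left(8 \right)} \left(-7 + \sqrt{39 - 21}\right) = \left(-6 - 8\right) \left(-7 + \sqrt{39 - 21}\right) = \left(-6 - 8\right) \left(-7 + \sqrt{18}\right) = - 14 \left(-7 + 3 \sqrt{2}\right) = 98 - 42 \sqrt{2}$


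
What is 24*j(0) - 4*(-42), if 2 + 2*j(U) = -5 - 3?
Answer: 48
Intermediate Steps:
j(U) = -5 (j(U) = -1 + (-5 - 3)/2 = -1 + (½)*(-8) = -1 - 4 = -5)
24*j(0) - 4*(-42) = 24*(-5) - 4*(-42) = -120 + 168 = 48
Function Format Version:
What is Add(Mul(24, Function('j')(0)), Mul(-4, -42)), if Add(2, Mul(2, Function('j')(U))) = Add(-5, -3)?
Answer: 48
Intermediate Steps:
Function('j')(U) = -5 (Function('j')(U) = Add(-1, Mul(Rational(1, 2), Add(-5, -3))) = Add(-1, Mul(Rational(1, 2), -8)) = Add(-1, -4) = -5)
Add(Mul(24, Function('j')(0)), Mul(-4, -42)) = Add(Mul(24, -5), Mul(-4, -42)) = Add(-120, 168) = 48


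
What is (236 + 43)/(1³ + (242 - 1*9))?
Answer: 31/26 ≈ 1.1923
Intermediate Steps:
(236 + 43)/(1³ + (242 - 1*9)) = 279/(1 + (242 - 9)) = 279/(1 + 233) = 279/234 = 279*(1/234) = 31/26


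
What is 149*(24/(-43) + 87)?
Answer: 553833/43 ≈ 12880.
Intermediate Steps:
149*(24/(-43) + 87) = 149*(24*(-1/43) + 87) = 149*(-24/43 + 87) = 149*(3717/43) = 553833/43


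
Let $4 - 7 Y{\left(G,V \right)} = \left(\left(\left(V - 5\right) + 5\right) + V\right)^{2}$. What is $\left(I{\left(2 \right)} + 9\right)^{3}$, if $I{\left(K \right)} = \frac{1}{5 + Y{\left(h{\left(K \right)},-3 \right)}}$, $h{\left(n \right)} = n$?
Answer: $\frac{39304}{27} \approx 1455.7$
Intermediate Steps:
$Y{\left(G,V \right)} = \frac{4}{7} - \frac{4 V^{2}}{7}$ ($Y{\left(G,V \right)} = \frac{4}{7} - \frac{\left(\left(\left(V - 5\right) + 5\right) + V\right)^{2}}{7} = \frac{4}{7} - \frac{\left(\left(\left(-5 + V\right) + 5\right) + V\right)^{2}}{7} = \frac{4}{7} - \frac{\left(V + V\right)^{2}}{7} = \frac{4}{7} - \frac{\left(2 V\right)^{2}}{7} = \frac{4}{7} - \frac{4 V^{2}}{7}$)
$I{\left(K \right)} = \frac{7}{3}$ ($I{\left(K \right)} = \frac{1}{5 + \left(\frac{4}{7} - \frac{4 \left(-3\right)^{2}}{7}\right)} = \frac{1}{5 + \left(\frac{4}{7} - \frac{36}{7}\right)} = \frac{1}{5 - \frac{32}{7}} = \frac{1}{\frac{3}{7}} = \frac{7}{3}$)
$\left(I{\left(2 \right)} + 9\right)^{3} = \left(\frac{7}{3} + 9\right)^{3} = \left(\frac{34}{3}\right)^{3} = \frac{39304}{27}$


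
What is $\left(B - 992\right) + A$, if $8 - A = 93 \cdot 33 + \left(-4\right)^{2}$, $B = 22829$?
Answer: $18760$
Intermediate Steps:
$A = -3077$ ($A = 8 - \left(93 \cdot 33 + \left(-4\right)^{2}\right) = 8 - \left(3069 + 16\right) = 8 - 3085 = -3077$)
$\left(B - 992\right) + A = \left(22829 - 992\right) - 3077 = 21837 - 3077 = 18760$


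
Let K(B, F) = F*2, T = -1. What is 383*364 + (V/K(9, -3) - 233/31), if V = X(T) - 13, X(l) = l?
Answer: 12964834/93 ≈ 1.3941e+5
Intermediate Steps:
V = -14 (V = -1 - 13 = -14)
K(B, F) = 2*F
383*364 + (V/K(9, -3) - 233/31) = 383*364 + (-14/(2*(-3)) - 233/31) = 139412 + (-14/(-6) - 233*1/31) = 139412 + (-14*(-1/6) - 233/31) = 139412 + (7/3 - 233/31) = 139412 - 482/93 = 12964834/93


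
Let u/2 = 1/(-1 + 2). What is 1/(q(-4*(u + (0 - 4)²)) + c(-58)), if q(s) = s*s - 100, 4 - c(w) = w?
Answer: 1/5146 ≈ 0.00019433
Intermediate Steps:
c(w) = 4 - w
u = 2 (u = 2/(-1 + 2) = 2/1 = 2*1 = 2)
q(s) = -100 + s² (q(s) = s² - 100 = -100 + s²)
1/(q(-4*(u + (0 - 4)²)) + c(-58)) = 1/((-100 + (-4*(2 + (0 - 4)²))²) + (4 - 1*(-58))) = 1/((-100 + (-4*(2 + (-4)²))²) + (4 + 58)) = 1/((-100 + (-4*(2 + 16))²) + 62) = 1/((-100 + (-4*18)²) + 62) = 1/((-100 + (-72)²) + 62) = 1/((-100 + 5184) + 62) = 1/(5084 + 62) = 1/5146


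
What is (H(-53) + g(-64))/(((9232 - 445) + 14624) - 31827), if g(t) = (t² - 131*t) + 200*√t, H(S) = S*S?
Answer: -15289/8416 - 50*I/263 ≈ -1.8167 - 0.19011*I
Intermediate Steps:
H(S) = S²
g(t) = t² - 131*t + 200*√t
(H(-53) + g(-64))/(((9232 - 445) + 14624) - 31827) = ((-53)² + ((-64)² - 131*(-64) + 200*√(-64)))/(((9232 - 445) + 14624) - 31827) = (2809 + (4096 + 8384 + 200*(8*I)))/((8787 + 14624) - 31827) = (2809 + (4096 + 8384 + 1600*I))/(23411 - 31827) = (2809 + (12480 + 1600*I))/(-8416) = (15289 + 1600*I)*(-1/8416) = -15289/8416 - 50*I/263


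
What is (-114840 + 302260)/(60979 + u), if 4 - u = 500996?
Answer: -187420/440013 ≈ -0.42594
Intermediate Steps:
u = -500992 (u = 4 - 1*500996 = 4 - 500996 = -500992)
(-114840 + 302260)/(60979 + u) = (-114840 + 302260)/(60979 - 500992) = 187420/(-440013) = 187420*(-1/440013) = -187420/440013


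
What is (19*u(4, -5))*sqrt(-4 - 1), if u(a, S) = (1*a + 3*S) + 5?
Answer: -114*I*sqrt(5) ≈ -254.91*I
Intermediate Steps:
u(a, S) = 5 + a + 3*S (u(a, S) = (a + 3*S) + 5 = 5 + a + 3*S)
(19*u(4, -5))*sqrt(-4 - 1) = (19*(5 + 4 + 3*(-5)))*sqrt(-4 - 1) = (19*(5 + 4 - 15))*sqrt(-5) = (19*(-6))*(I*sqrt(5)) = -114*I*sqrt(5)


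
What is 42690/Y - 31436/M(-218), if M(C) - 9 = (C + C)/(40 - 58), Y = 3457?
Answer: -965303958/1033643 ≈ -933.88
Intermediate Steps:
M(C) = 9 - C/9 (M(C) = 9 + (C + C)/(40 - 58) = 9 + (2*C)/(-18) = 9 + (2*C)*(-1/18) = 9 - C/9)
42690/Y - 31436/M(-218) = 42690/3457 - 31436/(9 - ⅑*(-218)) = 42690*(1/3457) - 31436/(9 + 218/9) = 42690/3457 - 31436/299/9 = 42690/3457 - 31436*9/299 = 42690/3457 - 282924/299 = -965303958/1033643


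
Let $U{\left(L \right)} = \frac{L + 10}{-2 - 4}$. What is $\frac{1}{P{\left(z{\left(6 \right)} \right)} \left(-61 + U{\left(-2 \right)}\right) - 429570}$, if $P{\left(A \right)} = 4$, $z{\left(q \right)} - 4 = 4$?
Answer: $- \frac{3}{1289458} \approx -2.3266 \cdot 10^{-6}$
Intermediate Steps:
$z{\left(q \right)} = 8$ ($z{\left(q \right)} = 4 + 4 = 8$)
$U{\left(L \right)} = - \frac{5}{3} - \frac{L}{6}$ ($U{\left(L \right)} = \frac{10 + L}{-6} = \left(10 + L\right) \left(- \frac{1}{6}\right) = - \frac{5}{3} - \frac{L}{6}$)
$\frac{1}{P{\left(z{\left(6 \right)} \right)} \left(-61 + U{\left(-2 \right)}\right) - 429570} = \frac{1}{4 \left(-61 - \frac{4}{3}\right) - 429570} = \frac{1}{4 \left(- \frac{187}{3}\right) - 429570} = \frac{1}{- \frac{748}{3} - 429570} = \frac{1}{- \frac{1289458}{3}} = - \frac{3}{1289458}$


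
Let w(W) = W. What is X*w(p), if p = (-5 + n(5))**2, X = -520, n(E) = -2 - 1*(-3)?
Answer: -8320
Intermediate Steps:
n(E) = 1 (n(E) = -2 + 3 = 1)
p = 16 (p = (-5 + 1)**2 = (-4)**2 = 16)
X*w(p) = -520*16 = -8320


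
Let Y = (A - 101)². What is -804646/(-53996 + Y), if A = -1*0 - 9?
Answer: 402323/20948 ≈ 19.206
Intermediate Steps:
A = -9 (A = 0 - 9 = -9)
Y = 12100 (Y = (-9 - 101)² = (-110)² = 12100)
-804646/(-53996 + Y) = -804646/(-53996 + 12100) = -804646/(-41896) = -804646*(-1/41896) = 402323/20948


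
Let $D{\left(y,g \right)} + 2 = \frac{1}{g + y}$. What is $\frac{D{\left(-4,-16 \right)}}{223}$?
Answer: $- \frac{41}{4460} \approx -0.0091928$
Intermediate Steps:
$D{\left(y,g \right)} = -2 + \frac{1}{g + y}$
$\frac{D{\left(-4,-16 \right)}}{223} = \frac{\frac{1}{-16 - 4} \left(1 - -32 - -8\right)}{223} = \frac{1 + 32 + 8}{-20} \cdot \frac{1}{223} = \left(- \frac{1}{20}\right) 41 \cdot \frac{1}{223} = \left(- \frac{41}{20}\right) \frac{1}{223} = - \frac{41}{4460}$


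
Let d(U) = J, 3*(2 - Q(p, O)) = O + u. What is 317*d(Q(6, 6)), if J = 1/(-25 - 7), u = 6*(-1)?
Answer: -317/32 ≈ -9.9063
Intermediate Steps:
u = -6
J = -1/32 (J = 1/(-32) = -1/32 ≈ -0.031250)
Q(p, O) = 4 - O/3 (Q(p, O) = 2 - (O - 6)/3 = 2 - (-6 + O)/3 = 2 + (2 - O/3) = 4 - O/3)
d(U) = -1/32
317*d(Q(6, 6)) = 317*(-1/32) = -317/32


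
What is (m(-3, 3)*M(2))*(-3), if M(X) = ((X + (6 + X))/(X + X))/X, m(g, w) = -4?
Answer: 15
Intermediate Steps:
M(X) = (6 + 2*X)/(2*X²) (M(X) = ((6 + 2*X)/((2*X)))/X = ((6 + 2*X)*(1/(2*X)))/X = ((6 + 2*X)/(2*X))/X = (6 + 2*X)/(2*X²))
(m(-3, 3)*M(2))*(-3) = -4*(3 + 2)/2²*(-3) = -5*(-3) = 15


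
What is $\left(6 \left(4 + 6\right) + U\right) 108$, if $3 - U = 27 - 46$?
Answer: $8856$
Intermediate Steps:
$U = 22$ ($U = 3 - \left(27 - 46\right) = 3 - -19 = 3 + 19 = 22$)
$\left(6 \left(4 + 6\right) + U\right) 108 = \left(6 \left(4 + 6\right) + 22\right) 108 = \left(6 \cdot 10 + 22\right) 108 = \left(60 + 22\right) 108 = 82 \cdot 108 = 8856$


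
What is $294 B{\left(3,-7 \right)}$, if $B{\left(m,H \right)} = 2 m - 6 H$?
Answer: $14112$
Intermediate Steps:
$B{\left(m,H \right)} = - 6 H + 2 m$
$294 B{\left(3,-7 \right)} = 294 \left(\left(-6\right) \left(-7\right) + 2 \cdot 3\right) = 294 \left(42 + 6\right) = 294 \cdot 48 = 14112$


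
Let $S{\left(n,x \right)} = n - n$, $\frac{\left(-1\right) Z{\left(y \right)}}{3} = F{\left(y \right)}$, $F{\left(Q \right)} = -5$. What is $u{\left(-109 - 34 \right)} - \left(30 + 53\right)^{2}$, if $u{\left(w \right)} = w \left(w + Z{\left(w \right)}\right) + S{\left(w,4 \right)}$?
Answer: $11415$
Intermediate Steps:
$Z{\left(y \right)} = 15$ ($Z{\left(y \right)} = \left(-3\right) \left(-5\right) = 15$)
$S{\left(n,x \right)} = 0$
$u{\left(w \right)} = w \left(15 + w\right)$ ($u{\left(w \right)} = w \left(w + 15\right) + 0 = w \left(15 + w\right) + 0 = w \left(15 + w\right)$)
$u{\left(-109 - 34 \right)} - \left(30 + 53\right)^{2} = \left(-109 - 34\right) \left(15 - 143\right) - \left(30 + 53\right)^{2} = - 143 \left(15 - 143\right) - 83^{2} = \left(-143\right) \left(-128\right) - 6889 = 18304 - 6889 = 11415$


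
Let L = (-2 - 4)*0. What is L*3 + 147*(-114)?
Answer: -16758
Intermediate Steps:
L = 0 (L = -6*0 = 0)
L*3 + 147*(-114) = 0*3 + 147*(-114) = 0 - 16758 = -16758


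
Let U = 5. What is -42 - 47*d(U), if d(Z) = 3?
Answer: -183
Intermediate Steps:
-42 - 47*d(U) = -42 - 47*3 = -42 - 141 = -183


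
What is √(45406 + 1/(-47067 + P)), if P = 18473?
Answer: 3*√4904836838/986 ≈ 213.09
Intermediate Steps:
√(45406 + 1/(-47067 + P)) = √(45406 + 1/(-47067 + 18473)) = √(45406 + 1/(-28594)) = √(45406 - 1/28594) = √(1298339163/28594) = 3*√4904836838/986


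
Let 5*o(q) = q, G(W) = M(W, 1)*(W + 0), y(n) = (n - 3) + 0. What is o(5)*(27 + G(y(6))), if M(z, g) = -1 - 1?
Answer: 21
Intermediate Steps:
M(z, g) = -2
y(n) = -3 + n (y(n) = (-3 + n) + 0 = -3 + n)
G(W) = -2*W (G(W) = -2*(W + 0) = -2*W)
o(q) = q/5
o(5)*(27 + G(y(6))) = ((⅕)*5)*(27 - 2*(-3 + 6)) = 1*(27 - 2*3) = 1*(27 - 6) = 1*21 = 21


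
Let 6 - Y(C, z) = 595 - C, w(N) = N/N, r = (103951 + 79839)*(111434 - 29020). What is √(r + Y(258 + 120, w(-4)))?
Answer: √15146868849 ≈ 1.2307e+5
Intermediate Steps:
r = 15146869060 (r = 183790*82414 = 15146869060)
w(N) = 1
Y(C, z) = -589 + C (Y(C, z) = 6 - (595 - C) = 6 + (-595 + C) = -589 + C)
√(r + Y(258 + 120, w(-4))) = √(15146869060 + (-589 + (258 + 120))) = √(15146869060 + (-589 + 378)) = √(15146869060 - 211) = √15146868849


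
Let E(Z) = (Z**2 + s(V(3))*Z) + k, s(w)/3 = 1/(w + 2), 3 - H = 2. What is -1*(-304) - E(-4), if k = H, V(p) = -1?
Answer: 299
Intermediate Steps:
H = 1 (H = 3 - 1*2 = 3 - 2 = 1)
k = 1
s(w) = 3/(2 + w) (s(w) = 3/(w + 2) = 3/(2 + w))
E(Z) = 1 + Z**2 + 3*Z (E(Z) = (Z**2 + (3/(2 - 1))*Z) + 1 = (Z**2 + (3/1)*Z) + 1 = (Z**2 + (3*1)*Z) + 1 = (Z**2 + 3*Z) + 1 = 1 + Z**2 + 3*Z)
-1*(-304) - E(-4) = -1*(-304) - (1 + (-4)**2 + 3*(-4)) = 304 - (1 + 16 - 12) = 304 - 1*5 = 304 - 5 = 299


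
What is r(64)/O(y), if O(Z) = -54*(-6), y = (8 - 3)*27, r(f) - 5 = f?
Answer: 23/108 ≈ 0.21296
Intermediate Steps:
r(f) = 5 + f
y = 135 (y = 5*27 = 135)
O(Z) = 324
r(64)/O(y) = (5 + 64)/324 = 69*(1/324) = 23/108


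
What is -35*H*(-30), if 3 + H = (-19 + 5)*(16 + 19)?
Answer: -517650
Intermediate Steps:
H = -493 (H = -3 + (-19 + 5)*(16 + 19) = -3 - 14*35 = -3 - 490 = -493)
-35*H*(-30) = -35*(-493)*(-30) = 17255*(-30) = -517650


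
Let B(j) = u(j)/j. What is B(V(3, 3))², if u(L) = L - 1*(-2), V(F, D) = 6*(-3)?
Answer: 64/81 ≈ 0.79012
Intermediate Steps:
V(F, D) = -18
u(L) = 2 + L (u(L) = L + 2 = 2 + L)
B(j) = (2 + j)/j
B(V(3, 3))² = ((2 - 18)/(-18))² = (-1/18*(-16))² = (8/9)² = 64/81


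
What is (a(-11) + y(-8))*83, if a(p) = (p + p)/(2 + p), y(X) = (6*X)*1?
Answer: -34030/9 ≈ -3781.1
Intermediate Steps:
y(X) = 6*X
a(p) = 2*p/(2 + p) (a(p) = (2*p)/(2 + p) = 2*p/(2 + p))
(a(-11) + y(-8))*83 = (2*(-11)/(2 - 11) + 6*(-8))*83 = (2*(-11)/(-9) - 48)*83 = (2*(-11)*(-⅑) - 48)*83 = (22/9 - 48)*83 = -410/9*83 = -34030/9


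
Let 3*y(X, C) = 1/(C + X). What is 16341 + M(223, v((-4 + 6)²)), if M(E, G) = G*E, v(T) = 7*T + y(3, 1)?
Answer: 271243/12 ≈ 22604.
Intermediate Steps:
y(X, C) = 1/(3*(C + X))
v(T) = 1/12 + 7*T (v(T) = 7*T + 1/(3*(1 + 3)) = 7*T + (⅓)/4 = 7*T + (⅓)*(¼) = 7*T + 1/12 = 1/12 + 7*T)
M(E, G) = E*G
16341 + M(223, v((-4 + 6)²)) = 16341 + 223*(1/12 + 7*(-4 + 6)²) = 16341 + 223*(1/12 + 7*2²) = 16341 + 223*(1/12 + 7*4) = 16341 + 223*(1/12 + 28) = 16341 + 223*(337/12) = 16341 + 75151/12 = 271243/12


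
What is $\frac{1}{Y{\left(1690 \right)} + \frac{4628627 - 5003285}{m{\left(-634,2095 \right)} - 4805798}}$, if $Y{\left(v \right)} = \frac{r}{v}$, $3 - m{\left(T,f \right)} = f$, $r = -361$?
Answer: $- \frac{270844470}{36749209} \approx -7.3701$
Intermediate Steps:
$m{\left(T,f \right)} = 3 - f$
$Y{\left(v \right)} = - \frac{361}{v}$
$\frac{1}{Y{\left(1690 \right)} + \frac{4628627 - 5003285}{m{\left(-634,2095 \right)} - 4805798}} = \frac{1}{- \frac{361}{1690} + \frac{4628627 - 5003285}{\left(3 - 2095\right) - 4805798}} = \frac{1}{\left(-361\right) \frac{1}{1690} - \frac{374658}{\left(3 - 2095\right) - 4805798}} = \frac{1}{- \frac{361}{1690} - \frac{374658}{-2092 - 4805798}} = \frac{1}{- \frac{361}{1690} - \frac{374658}{-4807890}} = \frac{1}{- \frac{361}{1690} - - \frac{62443}{801315}} = \frac{1}{- \frac{361}{1690} + \frac{62443}{801315}} = \frac{1}{- \frac{36749209}{270844470}} = - \frac{270844470}{36749209}$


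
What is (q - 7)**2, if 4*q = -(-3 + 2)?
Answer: 729/16 ≈ 45.563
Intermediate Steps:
q = 1/4 (q = (-(-3 + 2))/4 = (-1*(-1))/4 = (1/4)*1 = 1/4 ≈ 0.25000)
(q - 7)**2 = (1/4 - 7)**2 = (-27/4)**2 = 729/16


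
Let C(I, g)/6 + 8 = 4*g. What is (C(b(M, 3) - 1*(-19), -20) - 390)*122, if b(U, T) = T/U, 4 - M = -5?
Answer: -111996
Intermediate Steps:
M = 9 (M = 4 - 1*(-5) = 4 + 5 = 9)
C(I, g) = -48 + 24*g (C(I, g) = -48 + 6*(4*g) = -48 + 24*g)
(C(b(M, 3) - 1*(-19), -20) - 390)*122 = ((-48 + 24*(-20)) - 390)*122 = ((-48 - 480) - 390)*122 = (-528 - 390)*122 = -918*122 = -111996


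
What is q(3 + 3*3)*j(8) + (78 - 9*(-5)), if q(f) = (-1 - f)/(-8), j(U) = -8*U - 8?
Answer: 6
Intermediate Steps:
j(U) = -8 - 8*U
q(f) = 1/8 + f/8 (q(f) = (-1 - f)*(-1/8) = 1/8 + f/8)
q(3 + 3*3)*j(8) + (78 - 9*(-5)) = (1/8 + (3 + 3*3)/8)*(-8 - 8*8) + (78 - 9*(-5)) = (1/8 + (3 + 9)/8)*(-8 - 64) + (78 - 1*(-45)) = (1/8 + (1/8)*12)*(-72) + (78 + 45) = (1/8 + 3/2)*(-72) + 123 = (13/8)*(-72) + 123 = -117 + 123 = 6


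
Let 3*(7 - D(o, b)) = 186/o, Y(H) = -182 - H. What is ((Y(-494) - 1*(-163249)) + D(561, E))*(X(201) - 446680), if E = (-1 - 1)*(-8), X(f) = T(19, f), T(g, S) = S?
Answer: -3724511014154/51 ≈ -7.3030e+10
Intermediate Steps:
X(f) = f
E = 16 (E = -2*(-8) = 16)
D(o, b) = 7 - 62/o
((Y(-494) - 1*(-163249)) + D(561, E))*(X(201) - 446680) = (((-182 - 1*(-494)) - 1*(-163249)) + (7 - 62/561))*(201 - 446680) = (((-182 + 494) + 163249) + (7 - 62*1/561))*(-446479) = ((312 + 163249) + (7 - 62/561))*(-446479) = (163561 + 3865/561)*(-446479) = (91761586/561)*(-446479) = -3724511014154/51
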